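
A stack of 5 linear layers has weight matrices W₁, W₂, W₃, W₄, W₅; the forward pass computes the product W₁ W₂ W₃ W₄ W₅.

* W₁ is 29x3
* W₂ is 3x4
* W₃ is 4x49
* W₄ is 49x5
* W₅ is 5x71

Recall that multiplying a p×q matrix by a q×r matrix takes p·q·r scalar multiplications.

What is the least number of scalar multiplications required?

Adjacent pairs: W₁W₂ = 29·3·4 = 348; W₂W₃ = 3·4·49 = 588; W₃W₄ = 4·49·5 = 980; W₄W₅ = 49·5·71 = 17395.
Length 3: W₁..W₃: k=1: 0+588+29·3·49=4851; k=2: 348+0+29·4·49=6032 → min 4851 | W₂..W₄: k=2: 0+980+3·4·5=1040; k=3: 588+0+3·49·5=1323 → min 1040 | W₃..W₅: k=3: 0+17395+4·49·71=31311; k=4: 980+0+4·5·71=2400 → min 2400.
Length 4: W₁..W₄: k=1: 0+1040+29·3·5=1475; k=2: 348+980+29·4·5=1908; k=3: 4851+0+29·49·5=11956 → min 1475 | W₂..W₅: k=2: 0+2400+3·4·71=3252; k=3: 588+17395+3·49·71=28420; k=4: 1040+0+3·5·71=2105 → min 2105.
Length 5: W₁..W₅: k=1: 0+2105+29·3·71=8282; k=2: 348+2400+29·4·71=10984; k=3: 4851+17395+29·49·71=123137; k=4: 1475+0+29·5·71=11770 → min 8282.
Optimal order: (W₁ ((W₂ (W₃ W₄)) W₅)) with cost 8282.

8282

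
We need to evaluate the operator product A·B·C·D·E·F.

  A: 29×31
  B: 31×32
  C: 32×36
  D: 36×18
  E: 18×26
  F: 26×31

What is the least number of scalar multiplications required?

Adjacent pairs: AB = 29·31·32 = 28768; BC = 31·32·36 = 35712; CD = 32·36·18 = 20736; DE = 36·18·26 = 16848; EF = 18·26·31 = 14508.
Length 3: A..C: k=1: 0+35712+29·31·36=68076; k=2: 28768+0+29·32·36=62176 → min 62176 | B..D: k=2: 0+20736+31·32·18=38592; k=3: 35712+0+31·36·18=55800 → min 38592 | C..E: k=3: 0+16848+32·36·26=46800; k=4: 20736+0+32·18·26=35712 → min 35712 | D..F: k=4: 0+14508+36·18·31=34596; k=5: 16848+0+36·26·31=45864 → min 34596.
Length 4: A..D: k=1: 0+38592+29·31·18=54774; k=2: 28768+20736+29·32·18=66208; k=3: 62176+0+29·36·18=80968 → min 54774 | B..E: k=2: 0+35712+31·32·26=61504; k=3: 35712+16848+31·36·26=81576; k=4: 38592+0+31·18·26=53100 → min 53100 | C..F: k=3: 0+34596+32·36·31=70308; k=4: 20736+14508+32·18·31=53100; k=5: 35712+0+32·26·31=61504 → min 53100.
Length 5: A..E: k=1: 0+53100+29·31·26=76474; k=2: 28768+35712+29·32·26=88608; k=3: 62176+16848+29·36·26=106168; k=4: 54774+0+29·18·26=68346 → min 68346 | B..F: k=2: 0+53100+31·32·31=83852; k=3: 35712+34596+31·36·31=104904; k=4: 38592+14508+31·18·31=70398; k=5: 53100+0+31·26·31=78086 → min 70398.
Length 6: A..F: k=1: 0+70398+29·31·31=98267; k=2: 28768+53100+29·32·31=110636; k=3: 62176+34596+29·36·31=129136; k=4: 54774+14508+29·18·31=85464; k=5: 68346+0+29·26·31=91720 → min 85464.
Optimal order: ((A·(B·(C·D)))·(E·F)) with cost 85464.

85464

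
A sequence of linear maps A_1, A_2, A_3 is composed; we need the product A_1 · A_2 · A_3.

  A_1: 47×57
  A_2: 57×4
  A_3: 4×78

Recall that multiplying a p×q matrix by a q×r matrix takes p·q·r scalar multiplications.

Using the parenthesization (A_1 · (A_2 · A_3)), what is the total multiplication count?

(A_2 · A_3): 57×4 by 4×78 → 57×78, cost 57·4·78 = 17784
(A_1 · (A_2 · A_3)): 47×57 by 57×78 → 47×78, cost 47·57·78 = 208962; cumulative 226746
Total: 226746 scalar multiplications.

226746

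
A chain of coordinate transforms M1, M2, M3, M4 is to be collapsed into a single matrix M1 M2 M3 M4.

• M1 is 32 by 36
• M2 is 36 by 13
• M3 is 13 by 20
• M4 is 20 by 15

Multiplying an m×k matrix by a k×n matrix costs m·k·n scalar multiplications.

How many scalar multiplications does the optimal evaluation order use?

25116

Adjacent pairs: M1M2 = 32·36·13 = 14976; M2M3 = 36·13·20 = 9360; M3M4 = 13·20·15 = 3900.
Length 3: M1..M3: k=1: 0+9360+32·36·20=32400; k=2: 14976+0+32·13·20=23296 → min 23296 | M2..M4: k=2: 0+3900+36·13·15=10920; k=3: 9360+0+36·20·15=20160 → min 10920.
Length 4: M1..M4: k=1: 0+10920+32·36·15=28200; k=2: 14976+3900+32·13·15=25116; k=3: 23296+0+32·20·15=32896 → min 25116.
Optimal order: ((M1 M2) (M3 M4)) with cost 25116.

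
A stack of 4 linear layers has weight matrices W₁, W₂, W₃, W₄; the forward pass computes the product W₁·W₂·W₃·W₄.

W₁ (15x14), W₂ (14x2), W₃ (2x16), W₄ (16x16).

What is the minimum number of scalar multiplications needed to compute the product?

1412

Adjacent pairs: W₁W₂ = 15·14·2 = 420; W₂W₃ = 14·2·16 = 448; W₃W₄ = 2·16·16 = 512.
Length 3: W₁..W₃: k=1: 0+448+15·14·16=3808; k=2: 420+0+15·2·16=900 → min 900 | W₂..W₄: k=2: 0+512+14·2·16=960; k=3: 448+0+14·16·16=4032 → min 960.
Length 4: W₁..W₄: k=1: 0+960+15·14·16=4320; k=2: 420+512+15·2·16=1412; k=3: 900+0+15·16·16=4740 → min 1412.
Optimal order: ((W₁·W₂)·(W₃·W₄)) with cost 1412.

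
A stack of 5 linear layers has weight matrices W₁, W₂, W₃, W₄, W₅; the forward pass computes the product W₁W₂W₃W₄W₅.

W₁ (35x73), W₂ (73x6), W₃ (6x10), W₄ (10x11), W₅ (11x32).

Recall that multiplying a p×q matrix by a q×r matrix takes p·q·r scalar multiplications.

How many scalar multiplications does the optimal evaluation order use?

Adjacent pairs: W₁W₂ = 35·73·6 = 15330; W₂W₃ = 73·6·10 = 4380; W₃W₄ = 6·10·11 = 660; W₄W₅ = 10·11·32 = 3520.
Length 3: W₁..W₃: k=1: 0+4380+35·73·10=29930; k=2: 15330+0+35·6·10=17430 → min 17430 | W₂..W₄: k=2: 0+660+73·6·11=5478; k=3: 4380+0+73·10·11=12410 → min 5478 | W₃..W₅: k=3: 0+3520+6·10·32=5440; k=4: 660+0+6·11·32=2772 → min 2772.
Length 4: W₁..W₄: k=1: 0+5478+35·73·11=33583; k=2: 15330+660+35·6·11=18300; k=3: 17430+0+35·10·11=21280 → min 18300 | W₂..W₅: k=2: 0+2772+73·6·32=16788; k=3: 4380+3520+73·10·32=31260; k=4: 5478+0+73·11·32=31174 → min 16788.
Length 5: W₁..W₅: k=1: 0+16788+35·73·32=98548; k=2: 15330+2772+35·6·32=24822; k=3: 17430+3520+35·10·32=32150; k=4: 18300+0+35·11·32=30620 → min 24822.
Optimal order: ((W₁W₂)((W₃W₄)W₅)) with cost 24822.

24822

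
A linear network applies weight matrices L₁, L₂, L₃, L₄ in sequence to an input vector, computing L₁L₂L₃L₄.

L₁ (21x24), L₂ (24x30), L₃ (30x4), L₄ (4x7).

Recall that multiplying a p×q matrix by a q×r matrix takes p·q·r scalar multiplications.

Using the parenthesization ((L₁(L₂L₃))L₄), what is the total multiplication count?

5484

(L₂L₃): 24×30 by 30×4 → 24×4, cost 24·30·4 = 2880
(L₁(L₂L₃)): 21×24 by 24×4 → 21×4, cost 21·24·4 = 2016; cumulative 4896
((L₁(L₂L₃))L₄): 21×4 by 4×7 → 21×7, cost 21·4·7 = 588; cumulative 5484
Total: 5484 scalar multiplications.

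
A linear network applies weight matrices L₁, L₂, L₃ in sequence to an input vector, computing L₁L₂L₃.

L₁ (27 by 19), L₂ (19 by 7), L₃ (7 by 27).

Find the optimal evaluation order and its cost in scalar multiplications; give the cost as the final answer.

8694

(L₁(L₂L₃)): cost 17442.
((L₁L₂)L₃): cost 8694.
Optimal: ((L₁L₂)L₃) with cost 8694.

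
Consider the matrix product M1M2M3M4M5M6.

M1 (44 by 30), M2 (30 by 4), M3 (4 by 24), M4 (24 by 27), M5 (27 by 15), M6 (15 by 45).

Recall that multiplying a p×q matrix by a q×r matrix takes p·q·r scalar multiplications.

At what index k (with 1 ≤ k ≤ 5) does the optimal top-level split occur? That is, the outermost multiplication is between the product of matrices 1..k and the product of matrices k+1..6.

Adjacent pairs: M1M2 = 44·30·4 = 5280; M2M3 = 30·4·24 = 2880; M3M4 = 4·24·27 = 2592; M4M5 = 24·27·15 = 9720; M5M6 = 27·15·45 = 18225.
Length 3: M1..M3: k=1: 0+2880+44·30·24=34560; k=2: 5280+0+44·4·24=9504 → min 9504 | M2..M4: k=2: 0+2592+30·4·27=5832; k=3: 2880+0+30·24·27=22320 → min 5832 | M3..M5: k=3: 0+9720+4·24·15=11160; k=4: 2592+0+4·27·15=4212 → min 4212 | M4..M6: k=4: 0+18225+24·27·45=47385; k=5: 9720+0+24·15·45=25920 → min 25920.
Length 4: M1..M4: k=1: 0+5832+44·30·27=41472; k=2: 5280+2592+44·4·27=12624; k=3: 9504+0+44·24·27=38016 → min 12624 | M2..M5: k=2: 0+4212+30·4·15=6012; k=3: 2880+9720+30·24·15=23400; k=4: 5832+0+30·27·15=17982 → min 6012 | M3..M6: k=3: 0+25920+4·24·45=30240; k=4: 2592+18225+4·27·45=25677; k=5: 4212+0+4·15·45=6912 → min 6912.
Length 5: M1..M5: k=1: 0+6012+44·30·15=25812; k=2: 5280+4212+44·4·15=12132; k=3: 9504+9720+44·24·15=35064; k=4: 12624+0+44·27·15=30444 → min 12132 | M2..M6: k=2: 0+6912+30·4·45=12312; k=3: 2880+25920+30·24·45=61200; k=4: 5832+18225+30·27·45=60507; k=5: 6012+0+30·15·45=26262 → min 12312.
Top-level splits: k=1: (M1..M1)·(M2..M6) → 0+12312+44·30·45 = 71712; k=2: (M1..M2)·(M3..M6) → 5280+6912+44·4·45 = 20112; k=3: (M1..M3)·(M4..M6) → 9504+25920+44·24·45 = 82944; k=4: (M1..M4)·(M5..M6) → 12624+18225+44·27·45 = 84309; k=5: (M1..M5)·(M6..M6) → 12132+0+44·15·45 = 41832.
Best split is after M2, i.e. k = 2.

2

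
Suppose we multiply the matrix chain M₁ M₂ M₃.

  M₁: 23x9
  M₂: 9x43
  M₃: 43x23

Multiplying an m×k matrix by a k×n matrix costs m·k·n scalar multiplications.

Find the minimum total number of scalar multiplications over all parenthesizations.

13662

Order (M₁ (M₂ M₃)): (M₂ M₃): 9×43 by 43×23 → 9×23, cost 9·43·23 = 8901; (M₁ (M₂ M₃)): 23×9 by 9×23 → 23×23, cost 23·9·23 = 4761; cumulative 13662. Total 13662.
Order ((M₁ M₂) M₃): (M₁ M₂): 23×9 by 9×43 → 23×43, cost 23·9·43 = 8901; ((M₁ M₂) M₃): 23×43 by 43×23 → 23×23, cost 23·43·23 = 22747; cumulative 31648. Total 31648.
Minimum: 13662.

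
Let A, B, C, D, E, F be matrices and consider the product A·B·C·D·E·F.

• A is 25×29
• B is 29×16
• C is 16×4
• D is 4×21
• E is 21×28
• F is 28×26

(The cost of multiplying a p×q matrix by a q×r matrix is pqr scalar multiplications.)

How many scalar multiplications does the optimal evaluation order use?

12620

Adjacent pairs: AB = 25·29·16 = 11600; BC = 29·16·4 = 1856; CD = 16·4·21 = 1344; DE = 4·21·28 = 2352; EF = 21·28·26 = 15288.
Length 3: A..C: k=1: 0+1856+25·29·4=4756; k=2: 11600+0+25·16·4=13200 → min 4756 | B..D: k=2: 0+1344+29·16·21=11088; k=3: 1856+0+29·4·21=4292 → min 4292 | C..E: k=3: 0+2352+16·4·28=4144; k=4: 1344+0+16·21·28=10752 → min 4144 | D..F: k=4: 0+15288+4·21·26=17472; k=5: 2352+0+4·28·26=5264 → min 5264.
Length 4: A..D: k=1: 0+4292+25·29·21=19517; k=2: 11600+1344+25·16·21=21344; k=3: 4756+0+25·4·21=6856 → min 6856 | B..E: k=2: 0+4144+29·16·28=17136; k=3: 1856+2352+29·4·28=7456; k=4: 4292+0+29·21·28=21344 → min 7456 | C..F: k=3: 0+5264+16·4·26=6928; k=4: 1344+15288+16·21·26=25368; k=5: 4144+0+16·28·26=15792 → min 6928.
Length 5: A..E: k=1: 0+7456+25·29·28=27756; k=2: 11600+4144+25·16·28=26944; k=3: 4756+2352+25·4·28=9908; k=4: 6856+0+25·21·28=21556 → min 9908 | B..F: k=2: 0+6928+29·16·26=18992; k=3: 1856+5264+29·4·26=10136; k=4: 4292+15288+29·21·26=35414; k=5: 7456+0+29·28·26=28568 → min 10136.
Length 6: A..F: k=1: 0+10136+25·29·26=28986; k=2: 11600+6928+25·16·26=28928; k=3: 4756+5264+25·4·26=12620; k=4: 6856+15288+25·21·26=35794; k=5: 9908+0+25·28·26=28108 → min 12620.
Optimal order: ((A·(B·C))·((D·E)·F)) with cost 12620.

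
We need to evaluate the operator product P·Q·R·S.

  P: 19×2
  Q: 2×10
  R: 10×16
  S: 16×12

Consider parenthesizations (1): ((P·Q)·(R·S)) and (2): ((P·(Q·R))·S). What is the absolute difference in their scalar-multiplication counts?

4

Order (1) = ((P·Q)·(R·S)): (P·Q): 19×2 by 2×10 → 19×10, cost 19·2·10 = 380; (R·S): 10×16 by 16×12 → 10×12, cost 10·16·12 = 1920; ((P·Q)·(R·S)): 19×10 by 10×12 → 19×12, cost 19·10·12 = 2280; cumulative 4580. Total 4580.
Order (2) = ((P·(Q·R))·S): (Q·R): 2×10 by 10×16 → 2×16, cost 2·10·16 = 320; (P·(Q·R)): 19×2 by 2×16 → 19×16, cost 19·2·16 = 608; cumulative 928; ((P·(Q·R))·S): 19×16 by 16×12 → 19×12, cost 19·16·12 = 3648; cumulative 4576. Total 4576.
Difference: |4580 − 4576| = 4.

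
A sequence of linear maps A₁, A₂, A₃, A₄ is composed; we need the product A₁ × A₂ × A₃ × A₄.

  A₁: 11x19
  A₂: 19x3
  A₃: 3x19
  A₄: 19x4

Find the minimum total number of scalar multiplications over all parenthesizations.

987

Adjacent pairs: A₁A₂ = 11·19·3 = 627; A₂A₃ = 19·3·19 = 1083; A₃A₄ = 3·19·4 = 228.
Length 3: A₁..A₃: k=1: 0+1083+11·19·19=5054; k=2: 627+0+11·3·19=1254 → min 1254 | A₂..A₄: k=2: 0+228+19·3·4=456; k=3: 1083+0+19·19·4=2527 → min 456.
Length 4: A₁..A₄: k=1: 0+456+11·19·4=1292; k=2: 627+228+11·3·4=987; k=3: 1254+0+11·19·4=2090 → min 987.
Optimal order: ((A₁ × A₂) × (A₃ × A₄)) with cost 987.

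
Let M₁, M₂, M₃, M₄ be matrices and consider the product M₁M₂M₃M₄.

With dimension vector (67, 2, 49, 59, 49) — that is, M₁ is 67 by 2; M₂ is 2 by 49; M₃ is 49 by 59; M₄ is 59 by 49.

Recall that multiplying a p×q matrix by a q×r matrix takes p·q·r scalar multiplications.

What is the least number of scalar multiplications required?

Adjacent pairs: M₁M₂ = 67·2·49 = 6566; M₂M₃ = 2·49·59 = 5782; M₃M₄ = 49·59·49 = 141659.
Length 3: M₁..M₃: k=1: 0+5782+67·2·59=13688; k=2: 6566+0+67·49·59=200263 → min 13688 | M₂..M₄: k=2: 0+141659+2·49·49=146461; k=3: 5782+0+2·59·49=11564 → min 11564.
Length 4: M₁..M₄: k=1: 0+11564+67·2·49=18130; k=2: 6566+141659+67·49·49=309092; k=3: 13688+0+67·59·49=207385 → min 18130.
Optimal order: (M₁((M₂M₃)M₄)) with cost 18130.

18130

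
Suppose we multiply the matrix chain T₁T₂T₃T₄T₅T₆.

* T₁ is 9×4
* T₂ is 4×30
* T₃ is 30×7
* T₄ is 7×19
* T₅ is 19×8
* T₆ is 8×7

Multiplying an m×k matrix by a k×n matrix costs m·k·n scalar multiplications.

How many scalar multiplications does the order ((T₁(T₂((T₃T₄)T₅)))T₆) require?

(T₃T₄): 30×7 by 7×19 → 30×19, cost 30·7·19 = 3990
((T₃T₄)T₅): 30×19 by 19×8 → 30×8, cost 30·19·8 = 4560; cumulative 8550
(T₂((T₃T₄)T₅)): 4×30 by 30×8 → 4×8, cost 4·30·8 = 960; cumulative 9510
(T₁(T₂((T₃T₄)T₅))): 9×4 by 4×8 → 9×8, cost 9·4·8 = 288; cumulative 9798
((T₁(T₂((T₃T₄)T₅)))T₆): 9×8 by 8×7 → 9×7, cost 9·8·7 = 504; cumulative 10302
Total: 10302 scalar multiplications.

10302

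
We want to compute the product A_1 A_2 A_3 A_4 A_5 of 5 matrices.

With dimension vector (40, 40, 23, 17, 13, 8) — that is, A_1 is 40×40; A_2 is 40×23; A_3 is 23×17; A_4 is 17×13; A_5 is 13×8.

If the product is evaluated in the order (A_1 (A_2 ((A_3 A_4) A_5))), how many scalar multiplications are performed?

27635

(A_3 A_4): 23×17 by 17×13 → 23×13, cost 23·17·13 = 5083
((A_3 A_4) A_5): 23×13 by 13×8 → 23×8, cost 23·13·8 = 2392; cumulative 7475
(A_2 ((A_3 A_4) A_5)): 40×23 by 23×8 → 40×8, cost 40·23·8 = 7360; cumulative 14835
(A_1 (A_2 ((A_3 A_4) A_5))): 40×40 by 40×8 → 40×8, cost 40·40·8 = 12800; cumulative 27635
Total: 27635 scalar multiplications.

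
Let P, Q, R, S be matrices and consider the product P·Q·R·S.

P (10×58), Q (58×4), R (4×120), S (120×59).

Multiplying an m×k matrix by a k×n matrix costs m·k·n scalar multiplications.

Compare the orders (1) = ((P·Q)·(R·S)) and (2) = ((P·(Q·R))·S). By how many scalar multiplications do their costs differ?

135240

Order (1) = ((P·Q)·(R·S)): (P·Q): 10×58 by 58×4 → 10×4, cost 10·58·4 = 2320; (R·S): 4×120 by 120×59 → 4×59, cost 4·120·59 = 28320; ((P·Q)·(R·S)): 10×4 by 4×59 → 10×59, cost 10·4·59 = 2360; cumulative 33000. Total 33000.
Order (2) = ((P·(Q·R))·S): (Q·R): 58×4 by 4×120 → 58×120, cost 58·4·120 = 27840; (P·(Q·R)): 10×58 by 58×120 → 10×120, cost 10·58·120 = 69600; cumulative 97440; ((P·(Q·R))·S): 10×120 by 120×59 → 10×59, cost 10·120·59 = 70800; cumulative 168240. Total 168240.
Difference: |33000 − 168240| = 135240.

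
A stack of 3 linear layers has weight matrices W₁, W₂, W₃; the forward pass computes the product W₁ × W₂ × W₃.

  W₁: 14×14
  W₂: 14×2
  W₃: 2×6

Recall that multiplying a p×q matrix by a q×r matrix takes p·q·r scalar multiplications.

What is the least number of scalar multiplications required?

560

Order (W₁ × (W₂ × W₃)): (W₂ × W₃): 14×2 by 2×6 → 14×6, cost 14·2·6 = 168; (W₁ × (W₂ × W₃)): 14×14 by 14×6 → 14×6, cost 14·14·6 = 1176; cumulative 1344. Total 1344.
Order ((W₁ × W₂) × W₃): (W₁ × W₂): 14×14 by 14×2 → 14×2, cost 14·14·2 = 392; ((W₁ × W₂) × W₃): 14×2 by 2×6 → 14×6, cost 14·2·6 = 168; cumulative 560. Total 560.
Minimum: 560.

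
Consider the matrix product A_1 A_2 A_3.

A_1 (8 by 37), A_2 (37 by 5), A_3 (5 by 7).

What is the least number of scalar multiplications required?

1760

Order (A_1 (A_2 A_3)): (A_2 A_3): 37×5 by 5×7 → 37×7, cost 37·5·7 = 1295; (A_1 (A_2 A_3)): 8×37 by 37×7 → 8×7, cost 8·37·7 = 2072; cumulative 3367. Total 3367.
Order ((A_1 A_2) A_3): (A_1 A_2): 8×37 by 37×5 → 8×5, cost 8·37·5 = 1480; ((A_1 A_2) A_3): 8×5 by 5×7 → 8×7, cost 8·5·7 = 280; cumulative 1760. Total 1760.
Minimum: 1760.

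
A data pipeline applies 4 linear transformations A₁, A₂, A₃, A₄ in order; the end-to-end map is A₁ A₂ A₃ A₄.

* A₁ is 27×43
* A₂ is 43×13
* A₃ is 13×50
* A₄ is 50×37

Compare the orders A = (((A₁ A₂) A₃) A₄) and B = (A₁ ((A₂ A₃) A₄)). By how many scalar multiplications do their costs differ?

Order A = (((A₁ A₂) A₃) A₄): (A₁ A₂): 27×43 by 43×13 → 27×13, cost 27·43·13 = 15093; ((A₁ A₂) A₃): 27×13 by 13×50 → 27×50, cost 27·13·50 = 17550; cumulative 32643; (((A₁ A₂) A₃) A₄): 27×50 by 50×37 → 27×37, cost 27·50·37 = 49950; cumulative 82593. Total 82593.
Order B = (A₁ ((A₂ A₃) A₄)): (A₂ A₃): 43×13 by 13×50 → 43×50, cost 43·13·50 = 27950; ((A₂ A₃) A₄): 43×50 by 50×37 → 43×37, cost 43·50·37 = 79550; cumulative 107500; (A₁ ((A₂ A₃) A₄)): 27×43 by 43×37 → 27×37, cost 27·43·37 = 42957; cumulative 150457. Total 150457.
Difference: |82593 − 150457| = 67864.

67864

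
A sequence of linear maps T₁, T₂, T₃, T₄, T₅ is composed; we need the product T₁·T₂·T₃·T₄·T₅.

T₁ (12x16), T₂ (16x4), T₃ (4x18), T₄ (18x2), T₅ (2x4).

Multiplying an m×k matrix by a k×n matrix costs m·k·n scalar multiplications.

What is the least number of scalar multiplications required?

Adjacent pairs: T₁T₂ = 12·16·4 = 768; T₂T₃ = 16·4·18 = 1152; T₃T₄ = 4·18·2 = 144; T₄T₅ = 18·2·4 = 144.
Length 3: T₁..T₃: k=1: 0+1152+12·16·18=4608; k=2: 768+0+12·4·18=1632 → min 1632 | T₂..T₄: k=2: 0+144+16·4·2=272; k=3: 1152+0+16·18·2=1728 → min 272 | T₃..T₅: k=3: 0+144+4·18·4=432; k=4: 144+0+4·2·4=176 → min 176.
Length 4: T₁..T₄: k=1: 0+272+12·16·2=656; k=2: 768+144+12·4·2=1008; k=3: 1632+0+12·18·2=2064 → min 656 | T₂..T₅: k=2: 0+176+16·4·4=432; k=3: 1152+144+16·18·4=2448; k=4: 272+0+16·2·4=400 → min 400.
Length 5: T₁..T₅: k=1: 0+400+12·16·4=1168; k=2: 768+176+12·4·4=1136; k=3: 1632+144+12·18·4=2640; k=4: 656+0+12·2·4=752 → min 752.
Optimal order: ((T₁·(T₂·(T₃·T₄)))·T₅) with cost 752.

752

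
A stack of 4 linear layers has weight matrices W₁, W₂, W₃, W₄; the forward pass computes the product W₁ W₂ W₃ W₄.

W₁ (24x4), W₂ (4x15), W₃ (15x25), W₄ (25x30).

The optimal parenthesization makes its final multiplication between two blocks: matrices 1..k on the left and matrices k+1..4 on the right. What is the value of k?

Adjacent pairs: W₁W₂ = 24·4·15 = 1440; W₂W₃ = 4·15·25 = 1500; W₃W₄ = 15·25·30 = 11250.
Length 3: W₁..W₃: k=1: 0+1500+24·4·25=3900; k=2: 1440+0+24·15·25=10440 → min 3900 | W₂..W₄: k=2: 0+11250+4·15·30=13050; k=3: 1500+0+4·25·30=4500 → min 4500.
Top-level splits: k=1: (W₁..W₁)·(W₂..W₄) → 0+4500+24·4·30 = 7380; k=2: (W₁..W₂)·(W₃..W₄) → 1440+11250+24·15·30 = 23490; k=3: (W₁..W₃)·(W₄..W₄) → 3900+0+24·25·30 = 21900.
Best split is after W₁, i.e. k = 1.

1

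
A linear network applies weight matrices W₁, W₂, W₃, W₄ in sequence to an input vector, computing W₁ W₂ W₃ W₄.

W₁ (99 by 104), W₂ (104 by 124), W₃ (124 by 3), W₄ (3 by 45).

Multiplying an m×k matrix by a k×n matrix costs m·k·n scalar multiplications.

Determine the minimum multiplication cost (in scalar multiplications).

Adjacent pairs: W₁W₂ = 99·104·124 = 1276704; W₂W₃ = 104·124·3 = 38688; W₃W₄ = 124·3·45 = 16740.
Length 3: W₁..W₃: k=1: 0+38688+99·104·3=69576; k=2: 1276704+0+99·124·3=1313532 → min 69576 | W₂..W₄: k=2: 0+16740+104·124·45=597060; k=3: 38688+0+104·3·45=52728 → min 52728.
Length 4: W₁..W₄: k=1: 0+52728+99·104·45=516048; k=2: 1276704+16740+99·124·45=1845864; k=3: 69576+0+99·3·45=82941 → min 82941.
Optimal order: ((W₁ (W₂ W₃)) W₄) with cost 82941.

82941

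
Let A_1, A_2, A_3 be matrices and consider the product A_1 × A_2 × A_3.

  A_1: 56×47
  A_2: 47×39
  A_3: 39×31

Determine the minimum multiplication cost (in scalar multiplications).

Order (A_1 × (A_2 × A_3)): (A_2 × A_3): 47×39 by 39×31 → 47×31, cost 47·39·31 = 56823; (A_1 × (A_2 × A_3)): 56×47 by 47×31 → 56×31, cost 56·47·31 = 81592; cumulative 138415. Total 138415.
Order ((A_1 × A_2) × A_3): (A_1 × A_2): 56×47 by 47×39 → 56×39, cost 56·47·39 = 102648; ((A_1 × A_2) × A_3): 56×39 by 39×31 → 56×31, cost 56·39·31 = 67704; cumulative 170352. Total 170352.
Minimum: 138415.

138415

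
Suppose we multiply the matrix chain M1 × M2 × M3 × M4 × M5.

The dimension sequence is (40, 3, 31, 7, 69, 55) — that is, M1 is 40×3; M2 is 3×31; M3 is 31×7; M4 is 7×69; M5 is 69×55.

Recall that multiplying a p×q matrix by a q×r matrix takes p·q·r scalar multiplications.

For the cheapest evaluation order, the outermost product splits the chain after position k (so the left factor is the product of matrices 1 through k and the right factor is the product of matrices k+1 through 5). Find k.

1

Adjacent pairs: M1M2 = 40·3·31 = 3720; M2M3 = 3·31·7 = 651; M3M4 = 31·7·69 = 14973; M4M5 = 7·69·55 = 26565.
Length 3: M1..M3: k=1: 0+651+40·3·7=1491; k=2: 3720+0+40·31·7=12400 → min 1491 | M2..M4: k=2: 0+14973+3·31·69=21390; k=3: 651+0+3·7·69=2100 → min 2100 | M3..M5: k=3: 0+26565+31·7·55=38500; k=4: 14973+0+31·69·55=132618 → min 38500.
Length 4: M1..M4: k=1: 0+2100+40·3·69=10380; k=2: 3720+14973+40·31·69=104253; k=3: 1491+0+40·7·69=20811 → min 10380 | M2..M5: k=2: 0+38500+3·31·55=43615; k=3: 651+26565+3·7·55=28371; k=4: 2100+0+3·69·55=13485 → min 13485.
Top-level splits: k=1: (M1..M1)·(M2..M5) → 0+13485+40·3·55 = 20085; k=2: (M1..M2)·(M3..M5) → 3720+38500+40·31·55 = 110420; k=3: (M1..M3)·(M4..M5) → 1491+26565+40·7·55 = 43456; k=4: (M1..M4)·(M5..M5) → 10380+0+40·69·55 = 162180.
Best split is after M1, i.e. k = 1.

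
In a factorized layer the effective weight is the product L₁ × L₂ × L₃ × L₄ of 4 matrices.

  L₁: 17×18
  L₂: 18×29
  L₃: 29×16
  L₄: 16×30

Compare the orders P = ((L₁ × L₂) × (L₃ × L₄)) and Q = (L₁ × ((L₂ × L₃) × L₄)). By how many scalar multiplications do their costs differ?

Order P = ((L₁ × L₂) × (L₃ × L₄)): (L₁ × L₂): 17×18 by 18×29 → 17×29, cost 17·18·29 = 8874; (L₃ × L₄): 29×16 by 16×30 → 29×30, cost 29·16·30 = 13920; ((L₁ × L₂) × (L₃ × L₄)): 17×29 by 29×30 → 17×30, cost 17·29·30 = 14790; cumulative 37584. Total 37584.
Order Q = (L₁ × ((L₂ × L₃) × L₄)): (L₂ × L₃): 18×29 by 29×16 → 18×16, cost 18·29·16 = 8352; ((L₂ × L₃) × L₄): 18×16 by 16×30 → 18×30, cost 18·16·30 = 8640; cumulative 16992; (L₁ × ((L₂ × L₃) × L₄)): 17×18 by 18×30 → 17×30, cost 17·18·30 = 9180; cumulative 26172. Total 26172.
Difference: |37584 − 26172| = 11412.

11412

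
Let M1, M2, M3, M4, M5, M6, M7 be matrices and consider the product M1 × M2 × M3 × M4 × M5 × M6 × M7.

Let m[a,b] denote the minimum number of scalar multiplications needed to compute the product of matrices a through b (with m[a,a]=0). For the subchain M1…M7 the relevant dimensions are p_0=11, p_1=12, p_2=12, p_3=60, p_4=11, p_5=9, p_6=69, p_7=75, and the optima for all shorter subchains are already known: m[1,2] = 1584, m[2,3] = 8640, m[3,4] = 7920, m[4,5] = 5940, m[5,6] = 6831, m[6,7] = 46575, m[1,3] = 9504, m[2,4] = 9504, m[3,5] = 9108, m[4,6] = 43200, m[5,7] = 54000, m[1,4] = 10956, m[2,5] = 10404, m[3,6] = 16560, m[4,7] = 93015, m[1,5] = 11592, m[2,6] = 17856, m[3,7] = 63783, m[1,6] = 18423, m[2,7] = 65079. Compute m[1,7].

65592

m[1,7] = min over k∈[1,6] of m[1,k]+m[k+1,7]+p_{0}·p_k·p_{7}.
k=1: 0 + 65079 + 11·12·75 = 74979; k=2: 1584 + 63783 + 11·12·75 = 75267; k=3: 9504 + 93015 + 11·60·75 = 152019; k=4: 10956 + 54000 + 11·11·75 = 74031; k=5: 11592 + 46575 + 11·9·75 = 65592; k=6: 18423 + 0 + 11·69·75 = 75348.
Minimum: 65592 at k=5.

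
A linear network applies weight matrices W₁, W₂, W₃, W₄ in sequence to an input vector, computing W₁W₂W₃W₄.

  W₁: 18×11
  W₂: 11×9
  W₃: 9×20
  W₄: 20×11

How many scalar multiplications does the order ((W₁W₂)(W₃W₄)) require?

5544

(W₁W₂): 18×11 by 11×9 → 18×9, cost 18·11·9 = 1782
(W₃W₄): 9×20 by 20×11 → 9×11, cost 9·20·11 = 1980
((W₁W₂)(W₃W₄)): 18×9 by 9×11 → 18×11, cost 18·9·11 = 1782; cumulative 5544
Total: 5544 scalar multiplications.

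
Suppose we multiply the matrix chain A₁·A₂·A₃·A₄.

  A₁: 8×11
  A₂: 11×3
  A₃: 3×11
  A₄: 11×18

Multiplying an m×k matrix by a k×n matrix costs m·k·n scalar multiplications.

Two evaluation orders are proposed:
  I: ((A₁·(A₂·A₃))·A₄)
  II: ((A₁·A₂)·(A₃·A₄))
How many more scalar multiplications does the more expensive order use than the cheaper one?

Order I = ((A₁·(A₂·A₃))·A₄): (A₂·A₃): 11×3 by 3×11 → 11×11, cost 11·3·11 = 363; (A₁·(A₂·A₃)): 8×11 by 11×11 → 8×11, cost 8·11·11 = 968; cumulative 1331; ((A₁·(A₂·A₃))·A₄): 8×11 by 11×18 → 8×18, cost 8·11·18 = 1584; cumulative 2915. Total 2915.
Order II = ((A₁·A₂)·(A₃·A₄)): (A₁·A₂): 8×11 by 11×3 → 8×3, cost 8·11·3 = 264; (A₃·A₄): 3×11 by 11×18 → 3×18, cost 3·11·18 = 594; ((A₁·A₂)·(A₃·A₄)): 8×3 by 3×18 → 8×18, cost 8·3·18 = 432; cumulative 1290. Total 1290.
Difference: |2915 − 1290| = 1625.

1625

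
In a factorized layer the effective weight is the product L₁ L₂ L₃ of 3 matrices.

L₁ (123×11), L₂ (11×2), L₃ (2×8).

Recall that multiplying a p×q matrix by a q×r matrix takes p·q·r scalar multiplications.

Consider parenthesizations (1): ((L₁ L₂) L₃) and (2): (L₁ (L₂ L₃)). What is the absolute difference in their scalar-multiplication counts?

6326

Order (1) = ((L₁ L₂) L₃): (L₁ L₂): 123×11 by 11×2 → 123×2, cost 123·11·2 = 2706; ((L₁ L₂) L₃): 123×2 by 2×8 → 123×8, cost 123·2·8 = 1968; cumulative 4674. Total 4674.
Order (2) = (L₁ (L₂ L₃)): (L₂ L₃): 11×2 by 2×8 → 11×8, cost 11·2·8 = 176; (L₁ (L₂ L₃)): 123×11 by 11×8 → 123×8, cost 123·11·8 = 10824; cumulative 11000. Total 11000.
Difference: |4674 − 11000| = 6326.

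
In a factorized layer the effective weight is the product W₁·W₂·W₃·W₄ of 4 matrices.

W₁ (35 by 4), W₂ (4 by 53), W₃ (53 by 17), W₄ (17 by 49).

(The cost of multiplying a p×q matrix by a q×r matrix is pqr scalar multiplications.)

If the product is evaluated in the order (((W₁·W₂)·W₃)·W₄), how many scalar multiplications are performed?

(W₁·W₂): 35×4 by 4×53 → 35×53, cost 35·4·53 = 7420
((W₁·W₂)·W₃): 35×53 by 53×17 → 35×17, cost 35·53·17 = 31535; cumulative 38955
(((W₁·W₂)·W₃)·W₄): 35×17 by 17×49 → 35×49, cost 35·17·49 = 29155; cumulative 68110
Total: 68110 scalar multiplications.

68110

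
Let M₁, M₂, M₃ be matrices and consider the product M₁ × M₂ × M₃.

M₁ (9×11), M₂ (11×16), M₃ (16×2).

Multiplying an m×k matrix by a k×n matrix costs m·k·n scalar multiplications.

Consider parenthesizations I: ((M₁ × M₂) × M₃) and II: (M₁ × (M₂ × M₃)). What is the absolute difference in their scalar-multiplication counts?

1322

Order I = ((M₁ × M₂) × M₃): (M₁ × M₂): 9×11 by 11×16 → 9×16, cost 9·11·16 = 1584; ((M₁ × M₂) × M₃): 9×16 by 16×2 → 9×2, cost 9·16·2 = 288; cumulative 1872. Total 1872.
Order II = (M₁ × (M₂ × M₃)): (M₂ × M₃): 11×16 by 16×2 → 11×2, cost 11·16·2 = 352; (M₁ × (M₂ × M₃)): 9×11 by 11×2 → 9×2, cost 9·11·2 = 198; cumulative 550. Total 550.
Difference: |1872 − 550| = 1322.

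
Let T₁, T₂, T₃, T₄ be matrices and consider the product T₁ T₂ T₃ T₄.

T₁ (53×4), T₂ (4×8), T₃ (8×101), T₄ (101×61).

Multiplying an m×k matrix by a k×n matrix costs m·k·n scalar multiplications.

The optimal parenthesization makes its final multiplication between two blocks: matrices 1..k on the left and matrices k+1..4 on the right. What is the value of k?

Adjacent pairs: T₁T₂ = 53·4·8 = 1696; T₂T₃ = 4·8·101 = 3232; T₃T₄ = 8·101·61 = 49288.
Length 3: T₁..T₃: k=1: 0+3232+53·4·101=24644; k=2: 1696+0+53·8·101=44520 → min 24644 | T₂..T₄: k=2: 0+49288+4·8·61=51240; k=3: 3232+0+4·101·61=27876 → min 27876.
Top-level splits: k=1: (T₁..T₁)·(T₂..T₄) → 0+27876+53·4·61 = 40808; k=2: (T₁..T₂)·(T₃..T₄) → 1696+49288+53·8·61 = 76848; k=3: (T₁..T₃)·(T₄..T₄) → 24644+0+53·101·61 = 351177.
Best split is after T₁, i.e. k = 1.

1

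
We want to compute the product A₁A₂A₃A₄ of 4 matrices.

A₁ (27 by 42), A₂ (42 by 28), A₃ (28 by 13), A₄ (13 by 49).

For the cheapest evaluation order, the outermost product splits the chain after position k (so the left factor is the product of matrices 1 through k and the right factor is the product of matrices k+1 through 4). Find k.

3

Adjacent pairs: A₁A₂ = 27·42·28 = 31752; A₂A₃ = 42·28·13 = 15288; A₃A₄ = 28·13·49 = 17836.
Length 3: A₁..A₃: k=1: 0+15288+27·42·13=30030; k=2: 31752+0+27·28·13=41580 → min 30030 | A₂..A₄: k=2: 0+17836+42·28·49=75460; k=3: 15288+0+42·13·49=42042 → min 42042.
Top-level splits: k=1: (A₁..A₁)·(A₂..A₄) → 0+42042+27·42·49 = 97608; k=2: (A₁..A₂)·(A₃..A₄) → 31752+17836+27·28·49 = 86632; k=3: (A₁..A₃)·(A₄..A₄) → 30030+0+27·13·49 = 47229.
Best split is after A₃, i.e. k = 3.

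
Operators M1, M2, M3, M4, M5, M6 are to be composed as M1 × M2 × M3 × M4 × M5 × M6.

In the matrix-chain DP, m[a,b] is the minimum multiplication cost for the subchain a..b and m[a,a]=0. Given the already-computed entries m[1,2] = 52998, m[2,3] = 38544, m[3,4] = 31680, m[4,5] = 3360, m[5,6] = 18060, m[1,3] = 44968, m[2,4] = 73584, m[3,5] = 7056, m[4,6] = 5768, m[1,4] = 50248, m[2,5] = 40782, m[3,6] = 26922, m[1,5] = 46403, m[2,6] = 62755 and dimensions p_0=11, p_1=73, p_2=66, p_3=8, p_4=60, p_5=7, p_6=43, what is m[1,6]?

49714

m[1,6] = min over k∈[1,5] of m[1,k]+m[k+1,6]+p_{0}·p_k·p_{6}.
k=1: 0 + 62755 + 11·73·43 = 97284; k=2: 52998 + 26922 + 11·66·43 = 111138; k=3: 44968 + 5768 + 11·8·43 = 54520; k=4: 50248 + 18060 + 11·60·43 = 96688; k=5: 46403 + 0 + 11·7·43 = 49714.
Minimum: 49714 at k=5.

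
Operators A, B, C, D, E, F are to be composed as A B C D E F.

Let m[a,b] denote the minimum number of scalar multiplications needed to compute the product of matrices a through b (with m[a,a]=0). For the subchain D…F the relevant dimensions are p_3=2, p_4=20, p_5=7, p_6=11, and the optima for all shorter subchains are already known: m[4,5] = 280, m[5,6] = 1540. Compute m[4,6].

434

m[4,6] = min over k∈[4,5] of m[4,k]+m[k+1,6]+p_{3}·p_k·p_{6}.
k=4: 0 + 1540 + 2·20·11 = 1980; k=5: 280 + 0 + 2·7·11 = 434.
Minimum: 434 at k=5.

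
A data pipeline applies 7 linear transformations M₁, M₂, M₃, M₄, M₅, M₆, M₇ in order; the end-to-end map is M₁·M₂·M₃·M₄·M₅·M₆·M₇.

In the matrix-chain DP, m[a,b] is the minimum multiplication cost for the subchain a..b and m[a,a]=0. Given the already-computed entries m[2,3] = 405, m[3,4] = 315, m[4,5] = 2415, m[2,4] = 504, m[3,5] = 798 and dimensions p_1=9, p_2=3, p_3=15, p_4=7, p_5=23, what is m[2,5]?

m[2,5] = min over k∈[2,4] of m[2,k]+m[k+1,5]+p_{1}·p_k·p_{5}.
k=2: 0 + 798 + 9·3·23 = 1419; k=3: 405 + 2415 + 9·15·23 = 5925; k=4: 504 + 0 + 9·7·23 = 1953.
Minimum: 1419 at k=2.

1419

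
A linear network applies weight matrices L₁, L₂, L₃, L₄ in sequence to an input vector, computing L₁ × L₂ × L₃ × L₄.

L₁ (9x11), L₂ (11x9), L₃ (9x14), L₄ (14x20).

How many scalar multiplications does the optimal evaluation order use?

4545

Adjacent pairs: L₁L₂ = 9·11·9 = 891; L₂L₃ = 11·9·14 = 1386; L₃L₄ = 9·14·20 = 2520.
Length 3: L₁..L₃: k=1: 0+1386+9·11·14=2772; k=2: 891+0+9·9·14=2025 → min 2025 | L₂..L₄: k=2: 0+2520+11·9·20=4500; k=3: 1386+0+11·14·20=4466 → min 4466.
Length 4: L₁..L₄: k=1: 0+4466+9·11·20=6446; k=2: 891+2520+9·9·20=5031; k=3: 2025+0+9·14·20=4545 → min 4545.
Optimal order: (((L₁ × L₂) × L₃) × L₄) with cost 4545.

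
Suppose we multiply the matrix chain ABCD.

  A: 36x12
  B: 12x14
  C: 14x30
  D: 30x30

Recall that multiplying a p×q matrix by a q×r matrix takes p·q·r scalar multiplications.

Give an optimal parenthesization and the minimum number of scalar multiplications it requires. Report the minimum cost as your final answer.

28800

Adjacent pairs: AB = 36·12·14 = 6048; BC = 12·14·30 = 5040; CD = 14·30·30 = 12600.
Length 3: A..C: k=1: 0+5040+36·12·30=18000; k=2: 6048+0+36·14·30=21168 → min 18000 | B..D: k=2: 0+12600+12·14·30=17640; k=3: 5040+0+12·30·30=15840 → min 15840.
Length 4: A..D: k=1: 0+15840+36·12·30=28800; k=2: 6048+12600+36·14·30=33768; k=3: 18000+0+36·30·30=50400 → min 28800.
Optimal parenthesization: (A((BC)D)) with cost 28800.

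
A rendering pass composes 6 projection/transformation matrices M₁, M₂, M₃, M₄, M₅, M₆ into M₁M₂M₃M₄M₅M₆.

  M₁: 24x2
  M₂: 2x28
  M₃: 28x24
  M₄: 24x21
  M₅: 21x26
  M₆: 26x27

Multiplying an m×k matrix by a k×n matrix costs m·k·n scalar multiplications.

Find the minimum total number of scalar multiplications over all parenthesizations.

6144

Adjacent pairs: M₁M₂ = 24·2·28 = 1344; M₂M₃ = 2·28·24 = 1344; M₃M₄ = 28·24·21 = 14112; M₄M₅ = 24·21·26 = 13104; M₅M₆ = 21·26·27 = 14742.
Length 3: M₁..M₃: k=1: 0+1344+24·2·24=2496; k=2: 1344+0+24·28·24=17472 → min 2496 | M₂..M₄: k=2: 0+14112+2·28·21=15288; k=3: 1344+0+2·24·21=2352 → min 2352 | M₃..M₅: k=3: 0+13104+28·24·26=30576; k=4: 14112+0+28·21·26=29400 → min 29400 | M₄..M₆: k=4: 0+14742+24·21·27=28350; k=5: 13104+0+24·26·27=29952 → min 28350.
Length 4: M₁..M₄: k=1: 0+2352+24·2·21=3360; k=2: 1344+14112+24·28·21=29568; k=3: 2496+0+24·24·21=14592 → min 3360 | M₂..M₅: k=2: 0+29400+2·28·26=30856; k=3: 1344+13104+2·24·26=15696; k=4: 2352+0+2·21·26=3444 → min 3444 | M₃..M₆: k=3: 0+28350+28·24·27=46494; k=4: 14112+14742+28·21·27=44730; k=5: 29400+0+28·26·27=49056 → min 44730.
Length 5: M₁..M₅: k=1: 0+3444+24·2·26=4692; k=2: 1344+29400+24·28·26=48216; k=3: 2496+13104+24·24·26=30576; k=4: 3360+0+24·21·26=16464 → min 4692 | M₂..M₆: k=2: 0+44730+2·28·27=46242; k=3: 1344+28350+2·24·27=30990; k=4: 2352+14742+2·21·27=18228; k=5: 3444+0+2·26·27=4848 → min 4848.
Length 6: M₁..M₆: k=1: 0+4848+24·2·27=6144; k=2: 1344+44730+24·28·27=64218; k=3: 2496+28350+24·24·27=46398; k=4: 3360+14742+24·21·27=31710; k=5: 4692+0+24·26·27=21540 → min 6144.
Optimal order: (M₁((((M₂M₃)M₄)M₅)M₆)) with cost 6144.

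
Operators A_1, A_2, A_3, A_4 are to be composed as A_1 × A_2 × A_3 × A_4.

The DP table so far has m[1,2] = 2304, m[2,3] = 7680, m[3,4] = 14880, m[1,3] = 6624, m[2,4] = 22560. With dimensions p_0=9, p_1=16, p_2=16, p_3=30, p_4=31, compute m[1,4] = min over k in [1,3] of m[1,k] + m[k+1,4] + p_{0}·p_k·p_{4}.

14994

m[1,4] = min over k∈[1,3] of m[1,k]+m[k+1,4]+p_{0}·p_k·p_{4}.
k=1: 0 + 22560 + 9·16·31 = 27024; k=2: 2304 + 14880 + 9·16·31 = 21648; k=3: 6624 + 0 + 9·30·31 = 14994.
Minimum: 14994 at k=3.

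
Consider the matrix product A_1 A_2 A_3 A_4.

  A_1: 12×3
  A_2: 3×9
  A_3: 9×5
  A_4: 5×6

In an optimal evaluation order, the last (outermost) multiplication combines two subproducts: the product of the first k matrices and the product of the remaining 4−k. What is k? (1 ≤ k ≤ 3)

Adjacent pairs: A_1A_2 = 12·3·9 = 324; A_2A_3 = 3·9·5 = 135; A_3A_4 = 9·5·6 = 270.
Length 3: A_1..A_3: k=1: 0+135+12·3·5=315; k=2: 324+0+12·9·5=864 → min 315 | A_2..A_4: k=2: 0+270+3·9·6=432; k=3: 135+0+3·5·6=225 → min 225.
Top-level splits: k=1: (A_1..A_1)·(A_2..A_4) → 0+225+12·3·6 = 441; k=2: (A_1..A_2)·(A_3..A_4) → 324+270+12·9·6 = 1242; k=3: (A_1..A_3)·(A_4..A_4) → 315+0+12·5·6 = 675.
Best split is after A_1, i.e. k = 1.

1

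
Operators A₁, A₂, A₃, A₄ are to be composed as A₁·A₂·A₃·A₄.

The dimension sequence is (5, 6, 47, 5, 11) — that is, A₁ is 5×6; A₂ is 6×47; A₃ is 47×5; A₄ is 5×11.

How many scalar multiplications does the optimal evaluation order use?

1835

Adjacent pairs: A₁A₂ = 5·6·47 = 1410; A₂A₃ = 6·47·5 = 1410; A₃A₄ = 47·5·11 = 2585.
Length 3: A₁..A₃: k=1: 0+1410+5·6·5=1560; k=2: 1410+0+5·47·5=2585 → min 1560 | A₂..A₄: k=2: 0+2585+6·47·11=5687; k=3: 1410+0+6·5·11=1740 → min 1740.
Length 4: A₁..A₄: k=1: 0+1740+5·6·11=2070; k=2: 1410+2585+5·47·11=6580; k=3: 1560+0+5·5·11=1835 → min 1835.
Optimal order: ((A₁·(A₂·A₃))·A₄) with cost 1835.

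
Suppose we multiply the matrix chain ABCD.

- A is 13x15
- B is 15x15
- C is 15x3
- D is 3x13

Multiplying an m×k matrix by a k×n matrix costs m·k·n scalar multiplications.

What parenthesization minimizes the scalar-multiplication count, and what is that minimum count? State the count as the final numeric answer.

1767

Adjacent pairs: AB = 13·15·15 = 2925; BC = 15·15·3 = 675; CD = 15·3·13 = 585.
Length 3: A..C: k=1: 0+675+13·15·3=1260; k=2: 2925+0+13·15·3=3510 → min 1260 | B..D: k=2: 0+585+15·15·13=3510; k=3: 675+0+15·3·13=1260 → min 1260.
Length 4: A..D: k=1: 0+1260+13·15·13=3795; k=2: 2925+585+13·15·13=6045; k=3: 1260+0+13·3·13=1767 → min 1767.
Optimal parenthesization: ((A(BC))D) with cost 1767.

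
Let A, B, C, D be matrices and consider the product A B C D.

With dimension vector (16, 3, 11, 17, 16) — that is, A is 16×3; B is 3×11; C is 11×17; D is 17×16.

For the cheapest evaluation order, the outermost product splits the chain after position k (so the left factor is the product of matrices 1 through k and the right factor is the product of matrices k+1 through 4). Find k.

1

Adjacent pairs: AB = 16·3·11 = 528; BC = 3·11·17 = 561; CD = 11·17·16 = 2992.
Length 3: A..C: k=1: 0+561+16·3·17=1377; k=2: 528+0+16·11·17=3520 → min 1377 | B..D: k=2: 0+2992+3·11·16=3520; k=3: 561+0+3·17·16=1377 → min 1377.
Top-level splits: k=1: (A..A)·(B..D) → 0+1377+16·3·16 = 2145; k=2: (A..B)·(C..D) → 528+2992+16·11·16 = 6336; k=3: (A..C)·(D..D) → 1377+0+16·17·16 = 5729.
Best split is after A, i.e. k = 1.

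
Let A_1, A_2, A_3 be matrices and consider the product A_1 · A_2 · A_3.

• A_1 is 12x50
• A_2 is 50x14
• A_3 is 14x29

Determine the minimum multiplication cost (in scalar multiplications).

13272

Order (A_1 · (A_2 · A_3)): (A_2 · A_3): 50×14 by 14×29 → 50×29, cost 50·14·29 = 20300; (A_1 · (A_2 · A_3)): 12×50 by 50×29 → 12×29, cost 12·50·29 = 17400; cumulative 37700. Total 37700.
Order ((A_1 · A_2) · A_3): (A_1 · A_2): 12×50 by 50×14 → 12×14, cost 12·50·14 = 8400; ((A_1 · A_2) · A_3): 12×14 by 14×29 → 12×29, cost 12·14·29 = 4872; cumulative 13272. Total 13272.
Minimum: 13272.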